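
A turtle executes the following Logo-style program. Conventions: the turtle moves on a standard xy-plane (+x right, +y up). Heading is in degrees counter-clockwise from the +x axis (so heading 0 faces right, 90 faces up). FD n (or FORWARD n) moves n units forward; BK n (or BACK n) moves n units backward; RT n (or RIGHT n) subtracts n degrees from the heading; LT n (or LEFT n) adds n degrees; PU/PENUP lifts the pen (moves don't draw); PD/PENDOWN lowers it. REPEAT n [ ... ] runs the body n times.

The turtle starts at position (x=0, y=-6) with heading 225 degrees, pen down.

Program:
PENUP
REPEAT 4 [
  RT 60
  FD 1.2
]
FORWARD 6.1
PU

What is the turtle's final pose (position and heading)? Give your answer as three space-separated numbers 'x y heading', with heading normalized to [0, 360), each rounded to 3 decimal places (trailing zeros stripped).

Answer: 6.43 -5.571 345

Derivation:
Executing turtle program step by step:
Start: pos=(0,-6), heading=225, pen down
PU: pen up
REPEAT 4 [
  -- iteration 1/4 --
  RT 60: heading 225 -> 165
  FD 1.2: (0,-6) -> (-1.159,-5.689) [heading=165, move]
  -- iteration 2/4 --
  RT 60: heading 165 -> 105
  FD 1.2: (-1.159,-5.689) -> (-1.47,-4.53) [heading=105, move]
  -- iteration 3/4 --
  RT 60: heading 105 -> 45
  FD 1.2: (-1.47,-4.53) -> (-0.621,-3.682) [heading=45, move]
  -- iteration 4/4 --
  RT 60: heading 45 -> 345
  FD 1.2: (-0.621,-3.682) -> (0.538,-3.992) [heading=345, move]
]
FD 6.1: (0.538,-3.992) -> (6.43,-5.571) [heading=345, move]
PU: pen up
Final: pos=(6.43,-5.571), heading=345, 0 segment(s) drawn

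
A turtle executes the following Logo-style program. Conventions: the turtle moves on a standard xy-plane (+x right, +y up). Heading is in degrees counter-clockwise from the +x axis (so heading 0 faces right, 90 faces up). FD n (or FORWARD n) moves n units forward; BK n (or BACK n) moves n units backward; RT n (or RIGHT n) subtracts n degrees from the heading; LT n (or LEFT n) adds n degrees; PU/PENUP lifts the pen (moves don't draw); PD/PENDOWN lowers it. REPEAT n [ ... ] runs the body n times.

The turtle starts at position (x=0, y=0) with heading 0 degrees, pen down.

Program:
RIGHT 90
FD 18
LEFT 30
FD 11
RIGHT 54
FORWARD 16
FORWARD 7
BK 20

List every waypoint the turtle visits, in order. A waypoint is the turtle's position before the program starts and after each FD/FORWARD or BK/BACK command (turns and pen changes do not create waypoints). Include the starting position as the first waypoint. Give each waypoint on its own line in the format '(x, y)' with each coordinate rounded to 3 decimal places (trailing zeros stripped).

Executing turtle program step by step:
Start: pos=(0,0), heading=0, pen down
RT 90: heading 0 -> 270
FD 18: (0,0) -> (0,-18) [heading=270, draw]
LT 30: heading 270 -> 300
FD 11: (0,-18) -> (5.5,-27.526) [heading=300, draw]
RT 54: heading 300 -> 246
FD 16: (5.5,-27.526) -> (-1.008,-42.143) [heading=246, draw]
FD 7: (-1.008,-42.143) -> (-3.855,-48.538) [heading=246, draw]
BK 20: (-3.855,-48.538) -> (4.28,-30.267) [heading=246, draw]
Final: pos=(4.28,-30.267), heading=246, 5 segment(s) drawn
Waypoints (6 total):
(0, 0)
(0, -18)
(5.5, -27.526)
(-1.008, -42.143)
(-3.855, -48.538)
(4.28, -30.267)

Answer: (0, 0)
(0, -18)
(5.5, -27.526)
(-1.008, -42.143)
(-3.855, -48.538)
(4.28, -30.267)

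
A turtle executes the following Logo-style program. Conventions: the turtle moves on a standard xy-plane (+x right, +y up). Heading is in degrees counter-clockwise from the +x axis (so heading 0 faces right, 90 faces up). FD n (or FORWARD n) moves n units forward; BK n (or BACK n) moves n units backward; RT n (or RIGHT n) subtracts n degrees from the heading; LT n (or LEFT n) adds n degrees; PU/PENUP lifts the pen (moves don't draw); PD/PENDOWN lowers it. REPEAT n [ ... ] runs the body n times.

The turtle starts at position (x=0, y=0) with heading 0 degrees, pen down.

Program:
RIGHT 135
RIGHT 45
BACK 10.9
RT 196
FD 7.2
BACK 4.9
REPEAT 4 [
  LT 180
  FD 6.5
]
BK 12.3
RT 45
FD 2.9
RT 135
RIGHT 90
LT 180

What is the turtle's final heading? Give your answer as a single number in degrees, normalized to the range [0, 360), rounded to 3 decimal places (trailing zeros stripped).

Executing turtle program step by step:
Start: pos=(0,0), heading=0, pen down
RT 135: heading 0 -> 225
RT 45: heading 225 -> 180
BK 10.9: (0,0) -> (10.9,0) [heading=180, draw]
RT 196: heading 180 -> 344
FD 7.2: (10.9,0) -> (17.821,-1.985) [heading=344, draw]
BK 4.9: (17.821,-1.985) -> (13.111,-0.634) [heading=344, draw]
REPEAT 4 [
  -- iteration 1/4 --
  LT 180: heading 344 -> 164
  FD 6.5: (13.111,-0.634) -> (6.863,1.158) [heading=164, draw]
  -- iteration 2/4 --
  LT 180: heading 164 -> 344
  FD 6.5: (6.863,1.158) -> (13.111,-0.634) [heading=344, draw]
  -- iteration 3/4 --
  LT 180: heading 344 -> 164
  FD 6.5: (13.111,-0.634) -> (6.863,1.158) [heading=164, draw]
  -- iteration 4/4 --
  LT 180: heading 164 -> 344
  FD 6.5: (6.863,1.158) -> (13.111,-0.634) [heading=344, draw]
]
BK 12.3: (13.111,-0.634) -> (1.287,2.756) [heading=344, draw]
RT 45: heading 344 -> 299
FD 2.9: (1.287,2.756) -> (2.693,0.22) [heading=299, draw]
RT 135: heading 299 -> 164
RT 90: heading 164 -> 74
LT 180: heading 74 -> 254
Final: pos=(2.693,0.22), heading=254, 9 segment(s) drawn

Answer: 254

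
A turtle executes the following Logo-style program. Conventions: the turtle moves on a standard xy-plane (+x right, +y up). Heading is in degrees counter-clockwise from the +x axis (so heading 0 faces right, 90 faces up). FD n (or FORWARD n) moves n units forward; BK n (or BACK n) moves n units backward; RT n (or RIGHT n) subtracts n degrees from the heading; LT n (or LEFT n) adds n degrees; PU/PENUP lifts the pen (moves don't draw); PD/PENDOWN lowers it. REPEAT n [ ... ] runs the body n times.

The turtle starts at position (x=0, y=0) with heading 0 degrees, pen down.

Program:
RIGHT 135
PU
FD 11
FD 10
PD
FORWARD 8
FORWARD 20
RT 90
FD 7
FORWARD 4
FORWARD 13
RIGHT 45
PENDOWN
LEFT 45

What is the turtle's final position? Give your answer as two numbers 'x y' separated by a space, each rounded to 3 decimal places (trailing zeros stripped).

Executing turtle program step by step:
Start: pos=(0,0), heading=0, pen down
RT 135: heading 0 -> 225
PU: pen up
FD 11: (0,0) -> (-7.778,-7.778) [heading=225, move]
FD 10: (-7.778,-7.778) -> (-14.849,-14.849) [heading=225, move]
PD: pen down
FD 8: (-14.849,-14.849) -> (-20.506,-20.506) [heading=225, draw]
FD 20: (-20.506,-20.506) -> (-34.648,-34.648) [heading=225, draw]
RT 90: heading 225 -> 135
FD 7: (-34.648,-34.648) -> (-39.598,-29.698) [heading=135, draw]
FD 4: (-39.598,-29.698) -> (-42.426,-26.87) [heading=135, draw]
FD 13: (-42.426,-26.87) -> (-51.619,-17.678) [heading=135, draw]
RT 45: heading 135 -> 90
PD: pen down
LT 45: heading 90 -> 135
Final: pos=(-51.619,-17.678), heading=135, 5 segment(s) drawn

Answer: -51.619 -17.678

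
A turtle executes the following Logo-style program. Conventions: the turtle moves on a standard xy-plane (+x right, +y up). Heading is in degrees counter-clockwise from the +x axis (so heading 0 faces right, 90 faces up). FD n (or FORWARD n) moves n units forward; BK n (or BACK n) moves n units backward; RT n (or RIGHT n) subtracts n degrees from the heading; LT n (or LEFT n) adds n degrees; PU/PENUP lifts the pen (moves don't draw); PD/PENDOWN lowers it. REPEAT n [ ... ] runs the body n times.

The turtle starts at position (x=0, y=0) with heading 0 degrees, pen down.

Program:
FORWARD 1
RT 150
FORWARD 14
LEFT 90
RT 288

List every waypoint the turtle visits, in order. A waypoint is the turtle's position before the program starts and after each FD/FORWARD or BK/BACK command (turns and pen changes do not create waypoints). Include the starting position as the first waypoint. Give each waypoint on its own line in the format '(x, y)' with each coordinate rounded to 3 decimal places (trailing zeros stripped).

Answer: (0, 0)
(1, 0)
(-11.124, -7)

Derivation:
Executing turtle program step by step:
Start: pos=(0,0), heading=0, pen down
FD 1: (0,0) -> (1,0) [heading=0, draw]
RT 150: heading 0 -> 210
FD 14: (1,0) -> (-11.124,-7) [heading=210, draw]
LT 90: heading 210 -> 300
RT 288: heading 300 -> 12
Final: pos=(-11.124,-7), heading=12, 2 segment(s) drawn
Waypoints (3 total):
(0, 0)
(1, 0)
(-11.124, -7)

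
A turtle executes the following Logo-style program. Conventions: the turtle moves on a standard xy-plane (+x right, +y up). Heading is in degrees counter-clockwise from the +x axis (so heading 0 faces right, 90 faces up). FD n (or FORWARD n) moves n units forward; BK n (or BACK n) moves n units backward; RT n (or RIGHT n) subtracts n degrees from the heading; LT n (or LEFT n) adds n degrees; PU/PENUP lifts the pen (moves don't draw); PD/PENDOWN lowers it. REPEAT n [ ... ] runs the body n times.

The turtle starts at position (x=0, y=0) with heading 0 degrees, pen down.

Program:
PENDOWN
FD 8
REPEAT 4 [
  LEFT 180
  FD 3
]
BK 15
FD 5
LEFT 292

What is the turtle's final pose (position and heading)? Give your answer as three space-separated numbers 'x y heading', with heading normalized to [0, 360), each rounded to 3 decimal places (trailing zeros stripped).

Answer: -2 0 292

Derivation:
Executing turtle program step by step:
Start: pos=(0,0), heading=0, pen down
PD: pen down
FD 8: (0,0) -> (8,0) [heading=0, draw]
REPEAT 4 [
  -- iteration 1/4 --
  LT 180: heading 0 -> 180
  FD 3: (8,0) -> (5,0) [heading=180, draw]
  -- iteration 2/4 --
  LT 180: heading 180 -> 0
  FD 3: (5,0) -> (8,0) [heading=0, draw]
  -- iteration 3/4 --
  LT 180: heading 0 -> 180
  FD 3: (8,0) -> (5,0) [heading=180, draw]
  -- iteration 4/4 --
  LT 180: heading 180 -> 0
  FD 3: (5,0) -> (8,0) [heading=0, draw]
]
BK 15: (8,0) -> (-7,0) [heading=0, draw]
FD 5: (-7,0) -> (-2,0) [heading=0, draw]
LT 292: heading 0 -> 292
Final: pos=(-2,0), heading=292, 7 segment(s) drawn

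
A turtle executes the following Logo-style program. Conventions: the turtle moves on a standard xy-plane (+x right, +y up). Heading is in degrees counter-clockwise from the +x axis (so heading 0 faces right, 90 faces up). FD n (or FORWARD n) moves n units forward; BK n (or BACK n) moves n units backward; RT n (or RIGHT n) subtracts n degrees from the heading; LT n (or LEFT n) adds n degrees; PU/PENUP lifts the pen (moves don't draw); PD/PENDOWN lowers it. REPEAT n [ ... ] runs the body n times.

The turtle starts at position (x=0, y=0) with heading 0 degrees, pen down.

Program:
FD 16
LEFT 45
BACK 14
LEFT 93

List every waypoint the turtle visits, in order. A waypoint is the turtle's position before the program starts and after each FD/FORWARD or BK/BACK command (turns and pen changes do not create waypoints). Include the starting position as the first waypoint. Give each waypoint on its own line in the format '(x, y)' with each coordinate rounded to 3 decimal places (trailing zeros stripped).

Answer: (0, 0)
(16, 0)
(6.101, -9.899)

Derivation:
Executing turtle program step by step:
Start: pos=(0,0), heading=0, pen down
FD 16: (0,0) -> (16,0) [heading=0, draw]
LT 45: heading 0 -> 45
BK 14: (16,0) -> (6.101,-9.899) [heading=45, draw]
LT 93: heading 45 -> 138
Final: pos=(6.101,-9.899), heading=138, 2 segment(s) drawn
Waypoints (3 total):
(0, 0)
(16, 0)
(6.101, -9.899)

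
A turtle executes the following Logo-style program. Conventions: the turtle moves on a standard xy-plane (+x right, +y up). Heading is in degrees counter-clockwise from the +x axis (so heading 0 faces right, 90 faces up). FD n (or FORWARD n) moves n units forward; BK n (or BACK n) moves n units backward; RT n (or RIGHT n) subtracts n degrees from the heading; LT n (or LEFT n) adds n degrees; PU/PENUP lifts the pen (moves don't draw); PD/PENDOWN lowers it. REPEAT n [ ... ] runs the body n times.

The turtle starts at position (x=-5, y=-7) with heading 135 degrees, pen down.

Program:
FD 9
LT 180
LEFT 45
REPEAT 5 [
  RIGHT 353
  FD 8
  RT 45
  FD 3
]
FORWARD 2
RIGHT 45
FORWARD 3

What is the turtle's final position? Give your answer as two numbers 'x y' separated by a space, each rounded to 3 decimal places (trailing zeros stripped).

Executing turtle program step by step:
Start: pos=(-5,-7), heading=135, pen down
FD 9: (-5,-7) -> (-11.364,-0.636) [heading=135, draw]
LT 180: heading 135 -> 315
LT 45: heading 315 -> 0
REPEAT 5 [
  -- iteration 1/5 --
  RT 353: heading 0 -> 7
  FD 8: (-11.364,-0.636) -> (-3.424,0.339) [heading=7, draw]
  RT 45: heading 7 -> 322
  FD 3: (-3.424,0.339) -> (-1.06,-1.508) [heading=322, draw]
  -- iteration 2/5 --
  RT 353: heading 322 -> 329
  FD 8: (-1.06,-1.508) -> (5.798,-5.628) [heading=329, draw]
  RT 45: heading 329 -> 284
  FD 3: (5.798,-5.628) -> (6.524,-8.539) [heading=284, draw]
  -- iteration 3/5 --
  RT 353: heading 284 -> 291
  FD 8: (6.524,-8.539) -> (9.39,-16.008) [heading=291, draw]
  RT 45: heading 291 -> 246
  FD 3: (9.39,-16.008) -> (8.17,-18.749) [heading=246, draw]
  -- iteration 4/5 --
  RT 353: heading 246 -> 253
  FD 8: (8.17,-18.749) -> (5.831,-26.399) [heading=253, draw]
  RT 45: heading 253 -> 208
  FD 3: (5.831,-26.399) -> (3.182,-27.807) [heading=208, draw]
  -- iteration 5/5 --
  RT 353: heading 208 -> 215
  FD 8: (3.182,-27.807) -> (-3.371,-32.396) [heading=215, draw]
  RT 45: heading 215 -> 170
  FD 3: (-3.371,-32.396) -> (-6.325,-31.875) [heading=170, draw]
]
FD 2: (-6.325,-31.875) -> (-8.295,-31.528) [heading=170, draw]
RT 45: heading 170 -> 125
FD 3: (-8.295,-31.528) -> (-10.016,-29.07) [heading=125, draw]
Final: pos=(-10.016,-29.07), heading=125, 13 segment(s) drawn

Answer: -10.016 -29.07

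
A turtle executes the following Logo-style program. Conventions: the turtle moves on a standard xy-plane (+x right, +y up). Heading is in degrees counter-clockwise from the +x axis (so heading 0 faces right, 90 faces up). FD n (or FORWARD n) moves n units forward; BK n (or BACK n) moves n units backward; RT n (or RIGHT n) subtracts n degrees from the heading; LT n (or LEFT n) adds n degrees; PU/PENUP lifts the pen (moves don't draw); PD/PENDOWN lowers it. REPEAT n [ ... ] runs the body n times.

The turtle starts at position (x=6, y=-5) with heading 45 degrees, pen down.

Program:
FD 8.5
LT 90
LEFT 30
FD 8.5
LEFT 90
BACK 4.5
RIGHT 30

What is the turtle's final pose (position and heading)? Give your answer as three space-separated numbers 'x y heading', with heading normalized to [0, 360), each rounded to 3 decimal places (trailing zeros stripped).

Executing turtle program step by step:
Start: pos=(6,-5), heading=45, pen down
FD 8.5: (6,-5) -> (12.01,1.01) [heading=45, draw]
LT 90: heading 45 -> 135
LT 30: heading 135 -> 165
FD 8.5: (12.01,1.01) -> (3.8,3.21) [heading=165, draw]
LT 90: heading 165 -> 255
BK 4.5: (3.8,3.21) -> (4.965,7.557) [heading=255, draw]
RT 30: heading 255 -> 225
Final: pos=(4.965,7.557), heading=225, 3 segment(s) drawn

Answer: 4.965 7.557 225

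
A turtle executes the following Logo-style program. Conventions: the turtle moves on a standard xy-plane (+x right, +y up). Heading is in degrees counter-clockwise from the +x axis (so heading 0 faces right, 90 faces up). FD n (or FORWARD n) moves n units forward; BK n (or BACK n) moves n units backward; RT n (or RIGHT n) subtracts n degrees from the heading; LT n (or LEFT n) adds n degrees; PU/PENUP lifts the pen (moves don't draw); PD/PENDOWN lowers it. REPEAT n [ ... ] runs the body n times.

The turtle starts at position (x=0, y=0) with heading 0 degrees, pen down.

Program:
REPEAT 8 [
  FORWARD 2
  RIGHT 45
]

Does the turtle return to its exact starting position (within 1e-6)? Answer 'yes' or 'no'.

Answer: yes

Derivation:
Executing turtle program step by step:
Start: pos=(0,0), heading=0, pen down
REPEAT 8 [
  -- iteration 1/8 --
  FD 2: (0,0) -> (2,0) [heading=0, draw]
  RT 45: heading 0 -> 315
  -- iteration 2/8 --
  FD 2: (2,0) -> (3.414,-1.414) [heading=315, draw]
  RT 45: heading 315 -> 270
  -- iteration 3/8 --
  FD 2: (3.414,-1.414) -> (3.414,-3.414) [heading=270, draw]
  RT 45: heading 270 -> 225
  -- iteration 4/8 --
  FD 2: (3.414,-3.414) -> (2,-4.828) [heading=225, draw]
  RT 45: heading 225 -> 180
  -- iteration 5/8 --
  FD 2: (2,-4.828) -> (0,-4.828) [heading=180, draw]
  RT 45: heading 180 -> 135
  -- iteration 6/8 --
  FD 2: (0,-4.828) -> (-1.414,-3.414) [heading=135, draw]
  RT 45: heading 135 -> 90
  -- iteration 7/8 --
  FD 2: (-1.414,-3.414) -> (-1.414,-1.414) [heading=90, draw]
  RT 45: heading 90 -> 45
  -- iteration 8/8 --
  FD 2: (-1.414,-1.414) -> (0,0) [heading=45, draw]
  RT 45: heading 45 -> 0
]
Final: pos=(0,0), heading=0, 8 segment(s) drawn

Start position: (0, 0)
Final position: (0, 0)
Distance = 0; < 1e-6 -> CLOSED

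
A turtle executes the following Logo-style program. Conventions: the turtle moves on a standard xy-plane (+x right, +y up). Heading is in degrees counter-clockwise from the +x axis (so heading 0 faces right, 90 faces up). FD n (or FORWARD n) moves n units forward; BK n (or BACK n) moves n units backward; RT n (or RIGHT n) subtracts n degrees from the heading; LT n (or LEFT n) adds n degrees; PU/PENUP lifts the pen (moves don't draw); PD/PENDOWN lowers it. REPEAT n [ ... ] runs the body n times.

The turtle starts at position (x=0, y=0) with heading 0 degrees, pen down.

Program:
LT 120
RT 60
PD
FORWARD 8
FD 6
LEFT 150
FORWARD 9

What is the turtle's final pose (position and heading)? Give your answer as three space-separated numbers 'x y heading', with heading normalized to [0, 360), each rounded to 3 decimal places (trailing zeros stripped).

Executing turtle program step by step:
Start: pos=(0,0), heading=0, pen down
LT 120: heading 0 -> 120
RT 60: heading 120 -> 60
PD: pen down
FD 8: (0,0) -> (4,6.928) [heading=60, draw]
FD 6: (4,6.928) -> (7,12.124) [heading=60, draw]
LT 150: heading 60 -> 210
FD 9: (7,12.124) -> (-0.794,7.624) [heading=210, draw]
Final: pos=(-0.794,7.624), heading=210, 3 segment(s) drawn

Answer: -0.794 7.624 210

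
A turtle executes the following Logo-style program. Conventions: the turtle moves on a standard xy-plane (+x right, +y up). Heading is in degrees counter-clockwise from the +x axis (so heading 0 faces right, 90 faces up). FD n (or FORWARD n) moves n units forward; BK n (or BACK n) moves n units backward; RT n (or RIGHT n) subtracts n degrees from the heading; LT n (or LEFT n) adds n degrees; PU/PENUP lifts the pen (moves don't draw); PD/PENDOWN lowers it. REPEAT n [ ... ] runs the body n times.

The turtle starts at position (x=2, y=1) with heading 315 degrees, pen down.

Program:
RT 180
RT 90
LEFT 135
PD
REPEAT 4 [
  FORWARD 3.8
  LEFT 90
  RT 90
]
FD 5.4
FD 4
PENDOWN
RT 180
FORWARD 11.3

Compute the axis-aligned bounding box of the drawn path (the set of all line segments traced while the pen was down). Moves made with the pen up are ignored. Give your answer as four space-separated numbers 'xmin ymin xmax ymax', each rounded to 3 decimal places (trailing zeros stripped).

Answer: -22.6 1 2 1

Derivation:
Executing turtle program step by step:
Start: pos=(2,1), heading=315, pen down
RT 180: heading 315 -> 135
RT 90: heading 135 -> 45
LT 135: heading 45 -> 180
PD: pen down
REPEAT 4 [
  -- iteration 1/4 --
  FD 3.8: (2,1) -> (-1.8,1) [heading=180, draw]
  LT 90: heading 180 -> 270
  RT 90: heading 270 -> 180
  -- iteration 2/4 --
  FD 3.8: (-1.8,1) -> (-5.6,1) [heading=180, draw]
  LT 90: heading 180 -> 270
  RT 90: heading 270 -> 180
  -- iteration 3/4 --
  FD 3.8: (-5.6,1) -> (-9.4,1) [heading=180, draw]
  LT 90: heading 180 -> 270
  RT 90: heading 270 -> 180
  -- iteration 4/4 --
  FD 3.8: (-9.4,1) -> (-13.2,1) [heading=180, draw]
  LT 90: heading 180 -> 270
  RT 90: heading 270 -> 180
]
FD 5.4: (-13.2,1) -> (-18.6,1) [heading=180, draw]
FD 4: (-18.6,1) -> (-22.6,1) [heading=180, draw]
PD: pen down
RT 180: heading 180 -> 0
FD 11.3: (-22.6,1) -> (-11.3,1) [heading=0, draw]
Final: pos=(-11.3,1), heading=0, 7 segment(s) drawn

Segment endpoints: x in {-22.6, -18.6, -13.2, -11.3, -9.4, -5.6, -1.8, 2}, y in {1, 1, 1, 1, 1, 1, 1}
xmin=-22.6, ymin=1, xmax=2, ymax=1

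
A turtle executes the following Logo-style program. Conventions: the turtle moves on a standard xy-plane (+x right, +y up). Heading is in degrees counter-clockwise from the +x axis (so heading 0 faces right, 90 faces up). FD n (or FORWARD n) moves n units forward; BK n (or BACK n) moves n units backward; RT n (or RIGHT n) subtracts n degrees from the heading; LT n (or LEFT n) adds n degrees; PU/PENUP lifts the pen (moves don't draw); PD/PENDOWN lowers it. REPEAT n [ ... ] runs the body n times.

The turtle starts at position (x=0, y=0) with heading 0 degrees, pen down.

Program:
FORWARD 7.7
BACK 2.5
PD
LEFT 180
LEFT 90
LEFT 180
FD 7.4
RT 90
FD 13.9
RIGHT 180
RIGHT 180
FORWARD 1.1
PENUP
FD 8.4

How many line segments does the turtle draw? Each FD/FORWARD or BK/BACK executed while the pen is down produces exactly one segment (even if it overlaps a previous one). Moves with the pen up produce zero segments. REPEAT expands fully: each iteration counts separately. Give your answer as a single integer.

Answer: 5

Derivation:
Executing turtle program step by step:
Start: pos=(0,0), heading=0, pen down
FD 7.7: (0,0) -> (7.7,0) [heading=0, draw]
BK 2.5: (7.7,0) -> (5.2,0) [heading=0, draw]
PD: pen down
LT 180: heading 0 -> 180
LT 90: heading 180 -> 270
LT 180: heading 270 -> 90
FD 7.4: (5.2,0) -> (5.2,7.4) [heading=90, draw]
RT 90: heading 90 -> 0
FD 13.9: (5.2,7.4) -> (19.1,7.4) [heading=0, draw]
RT 180: heading 0 -> 180
RT 180: heading 180 -> 0
FD 1.1: (19.1,7.4) -> (20.2,7.4) [heading=0, draw]
PU: pen up
FD 8.4: (20.2,7.4) -> (28.6,7.4) [heading=0, move]
Final: pos=(28.6,7.4), heading=0, 5 segment(s) drawn
Segments drawn: 5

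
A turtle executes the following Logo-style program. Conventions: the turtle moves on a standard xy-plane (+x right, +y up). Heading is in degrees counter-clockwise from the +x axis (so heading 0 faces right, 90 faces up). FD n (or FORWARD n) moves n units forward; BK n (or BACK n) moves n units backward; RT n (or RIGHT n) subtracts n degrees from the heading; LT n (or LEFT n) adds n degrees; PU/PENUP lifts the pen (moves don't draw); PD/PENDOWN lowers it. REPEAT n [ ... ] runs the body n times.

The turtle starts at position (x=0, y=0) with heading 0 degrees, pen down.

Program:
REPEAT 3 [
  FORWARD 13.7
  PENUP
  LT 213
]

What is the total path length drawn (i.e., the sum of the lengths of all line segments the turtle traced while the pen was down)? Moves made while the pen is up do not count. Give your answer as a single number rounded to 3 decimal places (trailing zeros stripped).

Executing turtle program step by step:
Start: pos=(0,0), heading=0, pen down
REPEAT 3 [
  -- iteration 1/3 --
  FD 13.7: (0,0) -> (13.7,0) [heading=0, draw]
  PU: pen up
  LT 213: heading 0 -> 213
  -- iteration 2/3 --
  FD 13.7: (13.7,0) -> (2.21,-7.462) [heading=213, move]
  PU: pen up
  LT 213: heading 213 -> 66
  -- iteration 3/3 --
  FD 13.7: (2.21,-7.462) -> (7.783,5.054) [heading=66, move]
  PU: pen up
  LT 213: heading 66 -> 279
]
Final: pos=(7.783,5.054), heading=279, 1 segment(s) drawn

Segment lengths:
  seg 1: (0,0) -> (13.7,0), length = 13.7
Total = 13.7

Answer: 13.7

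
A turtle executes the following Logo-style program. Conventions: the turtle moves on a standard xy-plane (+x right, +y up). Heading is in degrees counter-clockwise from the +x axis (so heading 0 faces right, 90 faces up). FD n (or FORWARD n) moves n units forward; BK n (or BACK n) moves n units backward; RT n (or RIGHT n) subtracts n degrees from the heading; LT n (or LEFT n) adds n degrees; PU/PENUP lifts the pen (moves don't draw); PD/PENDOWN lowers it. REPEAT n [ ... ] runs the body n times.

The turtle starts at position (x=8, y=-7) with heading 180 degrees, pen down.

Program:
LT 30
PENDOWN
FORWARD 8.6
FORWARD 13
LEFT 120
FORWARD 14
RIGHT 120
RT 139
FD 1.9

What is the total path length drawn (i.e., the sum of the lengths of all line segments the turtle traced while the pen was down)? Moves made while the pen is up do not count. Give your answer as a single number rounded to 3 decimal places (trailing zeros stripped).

Answer: 37.5

Derivation:
Executing turtle program step by step:
Start: pos=(8,-7), heading=180, pen down
LT 30: heading 180 -> 210
PD: pen down
FD 8.6: (8,-7) -> (0.552,-11.3) [heading=210, draw]
FD 13: (0.552,-11.3) -> (-10.706,-17.8) [heading=210, draw]
LT 120: heading 210 -> 330
FD 14: (-10.706,-17.8) -> (1.418,-24.8) [heading=330, draw]
RT 120: heading 330 -> 210
RT 139: heading 210 -> 71
FD 1.9: (1.418,-24.8) -> (2.037,-23.004) [heading=71, draw]
Final: pos=(2.037,-23.004), heading=71, 4 segment(s) drawn

Segment lengths:
  seg 1: (8,-7) -> (0.552,-11.3), length = 8.6
  seg 2: (0.552,-11.3) -> (-10.706,-17.8), length = 13
  seg 3: (-10.706,-17.8) -> (1.418,-24.8), length = 14
  seg 4: (1.418,-24.8) -> (2.037,-23.004), length = 1.9
Total = 37.5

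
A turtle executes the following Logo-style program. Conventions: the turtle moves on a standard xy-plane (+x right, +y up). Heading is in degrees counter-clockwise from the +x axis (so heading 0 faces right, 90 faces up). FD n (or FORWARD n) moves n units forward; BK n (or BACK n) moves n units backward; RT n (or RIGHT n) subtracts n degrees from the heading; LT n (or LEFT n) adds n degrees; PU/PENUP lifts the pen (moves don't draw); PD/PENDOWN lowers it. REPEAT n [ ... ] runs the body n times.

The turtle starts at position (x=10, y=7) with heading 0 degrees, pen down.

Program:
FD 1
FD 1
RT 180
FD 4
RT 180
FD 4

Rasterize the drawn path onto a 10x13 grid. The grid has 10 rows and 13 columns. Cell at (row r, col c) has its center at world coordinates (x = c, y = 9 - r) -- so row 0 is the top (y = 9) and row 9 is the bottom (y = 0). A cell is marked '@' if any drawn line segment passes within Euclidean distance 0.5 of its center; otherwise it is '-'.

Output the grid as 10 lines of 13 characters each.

Answer: -------------
-------------
--------@@@@@
-------------
-------------
-------------
-------------
-------------
-------------
-------------

Derivation:
Segment 0: (10,7) -> (11,7)
Segment 1: (11,7) -> (12,7)
Segment 2: (12,7) -> (8,7)
Segment 3: (8,7) -> (12,7)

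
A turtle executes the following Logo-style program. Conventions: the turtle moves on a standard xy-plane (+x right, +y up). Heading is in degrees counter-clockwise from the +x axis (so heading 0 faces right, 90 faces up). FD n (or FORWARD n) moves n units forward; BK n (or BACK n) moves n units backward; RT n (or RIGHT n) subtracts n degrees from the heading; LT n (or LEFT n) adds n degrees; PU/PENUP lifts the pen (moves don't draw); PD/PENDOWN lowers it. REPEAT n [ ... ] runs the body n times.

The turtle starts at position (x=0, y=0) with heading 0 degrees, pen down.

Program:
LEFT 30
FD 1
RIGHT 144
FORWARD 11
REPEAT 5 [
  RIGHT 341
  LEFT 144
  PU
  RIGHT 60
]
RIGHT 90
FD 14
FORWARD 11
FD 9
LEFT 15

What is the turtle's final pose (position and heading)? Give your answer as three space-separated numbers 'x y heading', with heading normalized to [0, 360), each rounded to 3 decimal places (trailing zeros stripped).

Answer: 18.698 -35.209 326

Derivation:
Executing turtle program step by step:
Start: pos=(0,0), heading=0, pen down
LT 30: heading 0 -> 30
FD 1: (0,0) -> (0.866,0.5) [heading=30, draw]
RT 144: heading 30 -> 246
FD 11: (0.866,0.5) -> (-3.608,-9.549) [heading=246, draw]
REPEAT 5 [
  -- iteration 1/5 --
  RT 341: heading 246 -> 265
  LT 144: heading 265 -> 49
  PU: pen up
  RT 60: heading 49 -> 349
  -- iteration 2/5 --
  RT 341: heading 349 -> 8
  LT 144: heading 8 -> 152
  PU: pen up
  RT 60: heading 152 -> 92
  -- iteration 3/5 --
  RT 341: heading 92 -> 111
  LT 144: heading 111 -> 255
  PU: pen up
  RT 60: heading 255 -> 195
  -- iteration 4/5 --
  RT 341: heading 195 -> 214
  LT 144: heading 214 -> 358
  PU: pen up
  RT 60: heading 358 -> 298
  -- iteration 5/5 --
  RT 341: heading 298 -> 317
  LT 144: heading 317 -> 101
  PU: pen up
  RT 60: heading 101 -> 41
]
RT 90: heading 41 -> 311
FD 14: (-3.608,-9.549) -> (5.577,-20.115) [heading=311, move]
FD 11: (5.577,-20.115) -> (12.793,-28.417) [heading=311, move]
FD 9: (12.793,-28.417) -> (18.698,-35.209) [heading=311, move]
LT 15: heading 311 -> 326
Final: pos=(18.698,-35.209), heading=326, 2 segment(s) drawn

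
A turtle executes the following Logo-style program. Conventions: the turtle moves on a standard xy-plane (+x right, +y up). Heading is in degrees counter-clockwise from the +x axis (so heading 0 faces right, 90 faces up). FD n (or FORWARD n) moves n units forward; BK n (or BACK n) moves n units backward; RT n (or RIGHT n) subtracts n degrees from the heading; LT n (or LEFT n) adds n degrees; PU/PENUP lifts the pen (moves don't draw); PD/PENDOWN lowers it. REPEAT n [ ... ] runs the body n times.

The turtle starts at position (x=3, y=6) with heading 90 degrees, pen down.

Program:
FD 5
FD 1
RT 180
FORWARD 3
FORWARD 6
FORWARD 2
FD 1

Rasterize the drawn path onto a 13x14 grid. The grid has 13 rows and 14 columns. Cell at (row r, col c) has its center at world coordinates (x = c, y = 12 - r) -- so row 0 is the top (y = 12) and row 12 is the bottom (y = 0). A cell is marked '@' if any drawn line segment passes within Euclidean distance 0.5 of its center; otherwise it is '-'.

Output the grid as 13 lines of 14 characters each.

Segment 0: (3,6) -> (3,11)
Segment 1: (3,11) -> (3,12)
Segment 2: (3,12) -> (3,9)
Segment 3: (3,9) -> (3,3)
Segment 4: (3,3) -> (3,1)
Segment 5: (3,1) -> (3,0)

Answer: ---@----------
---@----------
---@----------
---@----------
---@----------
---@----------
---@----------
---@----------
---@----------
---@----------
---@----------
---@----------
---@----------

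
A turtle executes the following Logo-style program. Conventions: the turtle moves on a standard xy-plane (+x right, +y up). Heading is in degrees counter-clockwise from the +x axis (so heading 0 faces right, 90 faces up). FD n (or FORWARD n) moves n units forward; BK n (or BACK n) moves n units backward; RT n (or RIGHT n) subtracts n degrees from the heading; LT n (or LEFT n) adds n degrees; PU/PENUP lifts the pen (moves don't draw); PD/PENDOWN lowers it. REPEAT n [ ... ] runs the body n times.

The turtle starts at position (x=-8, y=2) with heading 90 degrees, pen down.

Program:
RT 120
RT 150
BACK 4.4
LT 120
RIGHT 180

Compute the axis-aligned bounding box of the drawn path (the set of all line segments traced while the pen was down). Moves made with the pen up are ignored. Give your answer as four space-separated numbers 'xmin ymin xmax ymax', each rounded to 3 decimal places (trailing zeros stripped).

Answer: -8 2 -3.6 2

Derivation:
Executing turtle program step by step:
Start: pos=(-8,2), heading=90, pen down
RT 120: heading 90 -> 330
RT 150: heading 330 -> 180
BK 4.4: (-8,2) -> (-3.6,2) [heading=180, draw]
LT 120: heading 180 -> 300
RT 180: heading 300 -> 120
Final: pos=(-3.6,2), heading=120, 1 segment(s) drawn

Segment endpoints: x in {-8, -3.6}, y in {2, 2}
xmin=-8, ymin=2, xmax=-3.6, ymax=2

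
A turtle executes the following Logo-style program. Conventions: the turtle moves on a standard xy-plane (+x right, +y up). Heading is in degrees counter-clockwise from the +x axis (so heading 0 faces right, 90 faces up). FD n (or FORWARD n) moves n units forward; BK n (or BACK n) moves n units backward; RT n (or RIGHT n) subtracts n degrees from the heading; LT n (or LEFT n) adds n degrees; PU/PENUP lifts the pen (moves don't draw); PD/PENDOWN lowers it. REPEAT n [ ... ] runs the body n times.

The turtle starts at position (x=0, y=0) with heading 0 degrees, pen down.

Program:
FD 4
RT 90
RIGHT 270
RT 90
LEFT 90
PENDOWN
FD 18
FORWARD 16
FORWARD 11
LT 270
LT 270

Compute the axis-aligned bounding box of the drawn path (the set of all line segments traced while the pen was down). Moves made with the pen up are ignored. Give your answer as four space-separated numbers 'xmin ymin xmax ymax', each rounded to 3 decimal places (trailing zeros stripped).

Executing turtle program step by step:
Start: pos=(0,0), heading=0, pen down
FD 4: (0,0) -> (4,0) [heading=0, draw]
RT 90: heading 0 -> 270
RT 270: heading 270 -> 0
RT 90: heading 0 -> 270
LT 90: heading 270 -> 0
PD: pen down
FD 18: (4,0) -> (22,0) [heading=0, draw]
FD 16: (22,0) -> (38,0) [heading=0, draw]
FD 11: (38,0) -> (49,0) [heading=0, draw]
LT 270: heading 0 -> 270
LT 270: heading 270 -> 180
Final: pos=(49,0), heading=180, 4 segment(s) drawn

Segment endpoints: x in {0, 4, 22, 38, 49}, y in {0, 0, 0, 0}
xmin=0, ymin=0, xmax=49, ymax=0

Answer: 0 0 49 0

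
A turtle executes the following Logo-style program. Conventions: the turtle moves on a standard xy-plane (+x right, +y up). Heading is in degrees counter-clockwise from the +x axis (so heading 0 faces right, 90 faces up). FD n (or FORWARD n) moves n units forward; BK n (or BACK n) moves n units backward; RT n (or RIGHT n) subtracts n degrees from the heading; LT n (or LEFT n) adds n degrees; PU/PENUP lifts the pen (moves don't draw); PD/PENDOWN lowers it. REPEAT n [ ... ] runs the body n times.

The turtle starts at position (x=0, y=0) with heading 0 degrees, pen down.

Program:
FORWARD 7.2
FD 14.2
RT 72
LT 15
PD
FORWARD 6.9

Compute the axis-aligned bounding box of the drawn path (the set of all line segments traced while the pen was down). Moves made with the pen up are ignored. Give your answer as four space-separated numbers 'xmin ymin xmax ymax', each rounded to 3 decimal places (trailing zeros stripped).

Executing turtle program step by step:
Start: pos=(0,0), heading=0, pen down
FD 7.2: (0,0) -> (7.2,0) [heading=0, draw]
FD 14.2: (7.2,0) -> (21.4,0) [heading=0, draw]
RT 72: heading 0 -> 288
LT 15: heading 288 -> 303
PD: pen down
FD 6.9: (21.4,0) -> (25.158,-5.787) [heading=303, draw]
Final: pos=(25.158,-5.787), heading=303, 3 segment(s) drawn

Segment endpoints: x in {0, 7.2, 21.4, 25.158}, y in {-5.787, 0}
xmin=0, ymin=-5.787, xmax=25.158, ymax=0

Answer: 0 -5.787 25.158 0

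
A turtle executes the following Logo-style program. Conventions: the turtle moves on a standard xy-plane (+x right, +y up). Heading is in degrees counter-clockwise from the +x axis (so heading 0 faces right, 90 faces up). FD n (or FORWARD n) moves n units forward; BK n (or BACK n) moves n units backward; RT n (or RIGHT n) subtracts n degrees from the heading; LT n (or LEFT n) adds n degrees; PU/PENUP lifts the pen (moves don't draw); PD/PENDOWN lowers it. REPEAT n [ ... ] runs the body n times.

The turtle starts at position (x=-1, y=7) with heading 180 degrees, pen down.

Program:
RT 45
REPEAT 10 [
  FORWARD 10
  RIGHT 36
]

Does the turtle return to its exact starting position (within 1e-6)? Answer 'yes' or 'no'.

Executing turtle program step by step:
Start: pos=(-1,7), heading=180, pen down
RT 45: heading 180 -> 135
REPEAT 10 [
  -- iteration 1/10 --
  FD 10: (-1,7) -> (-8.071,14.071) [heading=135, draw]
  RT 36: heading 135 -> 99
  -- iteration 2/10 --
  FD 10: (-8.071,14.071) -> (-9.635,23.948) [heading=99, draw]
  RT 36: heading 99 -> 63
  -- iteration 3/10 --
  FD 10: (-9.635,23.948) -> (-5.096,32.858) [heading=63, draw]
  RT 36: heading 63 -> 27
  -- iteration 4/10 --
  FD 10: (-5.096,32.858) -> (3.815,37.398) [heading=27, draw]
  RT 36: heading 27 -> 351
  -- iteration 5/10 --
  FD 10: (3.815,37.398) -> (13.691,35.834) [heading=351, draw]
  RT 36: heading 351 -> 315
  -- iteration 6/10 --
  FD 10: (13.691,35.834) -> (20.763,28.763) [heading=315, draw]
  RT 36: heading 315 -> 279
  -- iteration 7/10 --
  FD 10: (20.763,28.763) -> (22.327,18.886) [heading=279, draw]
  RT 36: heading 279 -> 243
  -- iteration 8/10 --
  FD 10: (22.327,18.886) -> (17.787,9.976) [heading=243, draw]
  RT 36: heading 243 -> 207
  -- iteration 9/10 --
  FD 10: (17.787,9.976) -> (8.877,5.436) [heading=207, draw]
  RT 36: heading 207 -> 171
  -- iteration 10/10 --
  FD 10: (8.877,5.436) -> (-1,7) [heading=171, draw]
  RT 36: heading 171 -> 135
]
Final: pos=(-1,7), heading=135, 10 segment(s) drawn

Start position: (-1, 7)
Final position: (-1, 7)
Distance = 0; < 1e-6 -> CLOSED

Answer: yes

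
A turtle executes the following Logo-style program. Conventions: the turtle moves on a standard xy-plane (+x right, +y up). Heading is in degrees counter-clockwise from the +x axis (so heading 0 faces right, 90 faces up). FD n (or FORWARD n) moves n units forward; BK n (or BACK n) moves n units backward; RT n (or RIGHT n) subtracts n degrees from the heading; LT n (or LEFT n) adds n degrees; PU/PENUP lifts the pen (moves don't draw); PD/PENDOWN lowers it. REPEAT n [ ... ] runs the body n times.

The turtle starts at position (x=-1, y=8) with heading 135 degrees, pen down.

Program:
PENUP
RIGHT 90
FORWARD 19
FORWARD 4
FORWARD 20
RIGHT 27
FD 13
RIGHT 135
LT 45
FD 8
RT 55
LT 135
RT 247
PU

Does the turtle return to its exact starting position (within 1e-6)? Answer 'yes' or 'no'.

Answer: no

Derivation:
Executing turtle program step by step:
Start: pos=(-1,8), heading=135, pen down
PU: pen up
RT 90: heading 135 -> 45
FD 19: (-1,8) -> (12.435,21.435) [heading=45, move]
FD 4: (12.435,21.435) -> (15.263,24.263) [heading=45, move]
FD 20: (15.263,24.263) -> (29.406,38.406) [heading=45, move]
RT 27: heading 45 -> 18
FD 13: (29.406,38.406) -> (41.769,42.423) [heading=18, move]
RT 135: heading 18 -> 243
LT 45: heading 243 -> 288
FD 8: (41.769,42.423) -> (44.241,34.814) [heading=288, move]
RT 55: heading 288 -> 233
LT 135: heading 233 -> 8
RT 247: heading 8 -> 121
PU: pen up
Final: pos=(44.241,34.814), heading=121, 0 segment(s) drawn

Start position: (-1, 8)
Final position: (44.241, 34.814)
Distance = 52.591; >= 1e-6 -> NOT closed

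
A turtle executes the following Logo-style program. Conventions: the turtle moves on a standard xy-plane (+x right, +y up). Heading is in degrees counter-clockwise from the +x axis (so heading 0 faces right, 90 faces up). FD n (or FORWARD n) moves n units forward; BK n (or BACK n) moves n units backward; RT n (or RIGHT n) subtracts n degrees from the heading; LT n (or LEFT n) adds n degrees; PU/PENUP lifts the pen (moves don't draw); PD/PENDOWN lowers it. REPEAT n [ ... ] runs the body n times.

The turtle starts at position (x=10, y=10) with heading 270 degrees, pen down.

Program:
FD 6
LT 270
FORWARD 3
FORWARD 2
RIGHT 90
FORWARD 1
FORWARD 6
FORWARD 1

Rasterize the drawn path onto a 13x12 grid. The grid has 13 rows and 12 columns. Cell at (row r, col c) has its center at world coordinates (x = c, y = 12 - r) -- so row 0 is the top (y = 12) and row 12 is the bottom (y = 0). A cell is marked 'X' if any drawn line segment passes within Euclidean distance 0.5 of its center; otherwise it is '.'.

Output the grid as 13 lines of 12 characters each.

Answer: .....X......
.....X......
.....X....X.
.....X....X.
.....X....X.
.....X....X.
.....X....X.
.....X....X.
.....XXXXXX.
............
............
............
............

Derivation:
Segment 0: (10,10) -> (10,4)
Segment 1: (10,4) -> (7,4)
Segment 2: (7,4) -> (5,4)
Segment 3: (5,4) -> (5,5)
Segment 4: (5,5) -> (5,11)
Segment 5: (5,11) -> (5,12)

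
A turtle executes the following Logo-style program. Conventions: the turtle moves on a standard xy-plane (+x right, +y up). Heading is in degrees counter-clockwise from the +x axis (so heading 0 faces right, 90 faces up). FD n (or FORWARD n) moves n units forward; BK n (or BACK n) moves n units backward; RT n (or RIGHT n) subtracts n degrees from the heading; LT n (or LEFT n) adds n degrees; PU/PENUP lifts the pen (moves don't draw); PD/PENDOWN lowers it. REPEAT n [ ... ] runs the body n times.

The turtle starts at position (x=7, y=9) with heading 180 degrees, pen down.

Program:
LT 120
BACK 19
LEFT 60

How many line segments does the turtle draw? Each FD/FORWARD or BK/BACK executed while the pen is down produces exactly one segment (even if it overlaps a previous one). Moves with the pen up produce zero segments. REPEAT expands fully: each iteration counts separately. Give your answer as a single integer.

Executing turtle program step by step:
Start: pos=(7,9), heading=180, pen down
LT 120: heading 180 -> 300
BK 19: (7,9) -> (-2.5,25.454) [heading=300, draw]
LT 60: heading 300 -> 0
Final: pos=(-2.5,25.454), heading=0, 1 segment(s) drawn
Segments drawn: 1

Answer: 1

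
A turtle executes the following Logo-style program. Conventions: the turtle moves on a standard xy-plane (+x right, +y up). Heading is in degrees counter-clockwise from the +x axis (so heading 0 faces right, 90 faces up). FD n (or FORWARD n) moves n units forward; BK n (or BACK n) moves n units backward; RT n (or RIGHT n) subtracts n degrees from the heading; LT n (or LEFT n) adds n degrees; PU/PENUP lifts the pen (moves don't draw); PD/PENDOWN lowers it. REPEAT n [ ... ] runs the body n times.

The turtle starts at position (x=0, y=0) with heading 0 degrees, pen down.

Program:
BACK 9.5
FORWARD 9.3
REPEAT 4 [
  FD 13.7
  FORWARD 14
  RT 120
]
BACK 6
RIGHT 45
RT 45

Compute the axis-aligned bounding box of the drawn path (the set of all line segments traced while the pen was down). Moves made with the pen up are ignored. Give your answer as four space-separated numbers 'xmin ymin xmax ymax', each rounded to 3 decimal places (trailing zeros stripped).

Executing turtle program step by step:
Start: pos=(0,0), heading=0, pen down
BK 9.5: (0,0) -> (-9.5,0) [heading=0, draw]
FD 9.3: (-9.5,0) -> (-0.2,0) [heading=0, draw]
REPEAT 4 [
  -- iteration 1/4 --
  FD 13.7: (-0.2,0) -> (13.5,0) [heading=0, draw]
  FD 14: (13.5,0) -> (27.5,0) [heading=0, draw]
  RT 120: heading 0 -> 240
  -- iteration 2/4 --
  FD 13.7: (27.5,0) -> (20.65,-11.865) [heading=240, draw]
  FD 14: (20.65,-11.865) -> (13.65,-23.989) [heading=240, draw]
  RT 120: heading 240 -> 120
  -- iteration 3/4 --
  FD 13.7: (13.65,-23.989) -> (6.8,-12.124) [heading=120, draw]
  FD 14: (6.8,-12.124) -> (-0.2,0) [heading=120, draw]
  RT 120: heading 120 -> 0
  -- iteration 4/4 --
  FD 13.7: (-0.2,0) -> (13.5,0) [heading=0, draw]
  FD 14: (13.5,0) -> (27.5,0) [heading=0, draw]
  RT 120: heading 0 -> 240
]
BK 6: (27.5,0) -> (30.5,5.196) [heading=240, draw]
RT 45: heading 240 -> 195
RT 45: heading 195 -> 150
Final: pos=(30.5,5.196), heading=150, 11 segment(s) drawn

Segment endpoints: x in {-9.5, -0.2, -0.2, 0, 6.8, 13.5, 13.5, 13.65, 20.65, 27.5, 27.5, 30.5}, y in {-23.989, -12.124, -11.865, 0, 0, 0, 0, 5.196}
xmin=-9.5, ymin=-23.989, xmax=30.5, ymax=5.196

Answer: -9.5 -23.989 30.5 5.196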